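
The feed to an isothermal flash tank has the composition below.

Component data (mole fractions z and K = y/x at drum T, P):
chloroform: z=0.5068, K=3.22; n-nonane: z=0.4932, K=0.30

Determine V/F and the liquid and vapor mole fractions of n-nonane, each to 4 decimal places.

Material balance + equilibrium reduce to Σ zᵢ(Kᵢ−1)/(1+V/F(Kᵢ−1)) = 0.
g(0) = ΣzᵢKᵢ − 1 = 0.7799 and g(1) = 1 − Σzᵢ/Kᵢ = -0.8014, so a root lies in (0, 1).
Binary case is linear: z₁(K₁−1)(1+V/F(K₂−1)) + z₂(K₂−1)(1+V/F(K₁−1)) = 0
⇒ V/F = [z₁(K₁−1)+z₂(K₂−1)] / [−(K₁−1)(K₂−1)] = 0.77986/1.55400 = 0.5018
Compositions from xᵢ = zᵢ/(1+V/F(Kᵢ−1)), yᵢ = Kᵢxᵢ:
  chloroform: x = 0.2397, y = 0.7719
  n-nonane: x = 0.7603, y = 0.2281

V/F = 0.5018, x_n-nonane = 0.7603, y_n-nonane = 0.2281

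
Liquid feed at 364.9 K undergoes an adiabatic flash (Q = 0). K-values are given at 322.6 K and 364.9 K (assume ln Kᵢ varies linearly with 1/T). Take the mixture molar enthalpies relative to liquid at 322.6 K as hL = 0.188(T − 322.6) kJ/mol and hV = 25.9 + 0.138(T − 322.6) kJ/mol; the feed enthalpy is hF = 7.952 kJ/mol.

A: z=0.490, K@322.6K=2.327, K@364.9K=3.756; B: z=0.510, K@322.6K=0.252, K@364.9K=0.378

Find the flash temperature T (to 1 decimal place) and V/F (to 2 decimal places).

T = 324.7 K, V/F = 0.29

Adiabatic flash: solve Rachford–Rice at each trial T, then check hF = ψ·hV(T) + (1−ψ)·hL(T).
  T = 322.6 K: K = (2.327, 0.252), RR gives ψ = 0.271, H_out = 7.013 kJ/mol
  T = 364.9 K: K = (3.756, 0.378), RR gives ψ = 0.603, H_out = 22.288 kJ/mol
  T = 343.8 K: K = (3.002, 0.313), RR gives ψ = 0.458, H_out = 15.366 kJ/mol
  T = 333.2 K: K = (2.654, 0.282), RR gives ψ = 0.374, H_out = 11.475 kJ/mol
  T = 327.9 K: K = (2.488, 0.267), RR gives ψ = 0.325, H_out = 9.337 kJ/mol
  T = 325.2 K: K = (2.405, 0.259), RR gives ψ = 0.298, H_out = 8.180 kJ/mol
  T = 323.9 K: K = (2.366, 0.256), RR gives ψ = 0.285, H_out = 7.603 kJ/mol
Linear interpolation between T = 323.9 (H_out = 7.603) and T = 325.2 (H_out = 8.180) on hF = 7.952 gives T ≈ 324.7 K, at which ψ = 0.29.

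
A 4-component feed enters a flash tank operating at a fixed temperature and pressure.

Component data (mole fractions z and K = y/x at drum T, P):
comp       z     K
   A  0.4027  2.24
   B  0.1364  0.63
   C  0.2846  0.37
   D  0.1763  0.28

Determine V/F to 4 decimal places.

V/F = 0.1887

Newton–Raphson from V/F = 0.58:
  V/F = 0.5800: g = -0.27429, g' = -0.7897 → V/F = 0.2327
  V/F = 0.2327: g = -0.03025, g' = -0.6823 → V/F = 0.1883
  V/F = 0.1883: g = 0.00029, g' = -0.6962 → V/F = 0.1887
Converged at V/F = 0.1887.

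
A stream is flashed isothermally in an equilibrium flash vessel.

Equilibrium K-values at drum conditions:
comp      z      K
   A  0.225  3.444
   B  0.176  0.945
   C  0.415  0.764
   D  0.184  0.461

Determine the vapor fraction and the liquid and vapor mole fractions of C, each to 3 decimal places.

Newton iteration, ψ⁰ = 0.62:
  ψ = 0.620: g = -0.0551, g' = -0.365 → ψ = 0.469
  ψ = 0.469: g = 0.0033, g' = -0.417 → ψ = 0.477
Converged at ψ = 0.477.
Compositions from xᵢ = zᵢ/(1+ψ(Kᵢ−1)), yᵢ = Kᵢxᵢ:
  A: x = 0.104, y = 0.358
  B: x = 0.181, y = 0.171
  C: x = 0.468, y = 0.357
  D: x = 0.248, y = 0.114

ψ = 0.477, x_C = 0.468, y_C = 0.357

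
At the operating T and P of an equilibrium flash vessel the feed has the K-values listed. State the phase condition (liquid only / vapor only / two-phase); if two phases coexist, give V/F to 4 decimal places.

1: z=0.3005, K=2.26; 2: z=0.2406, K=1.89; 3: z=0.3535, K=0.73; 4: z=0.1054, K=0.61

ΣzᵢKᵢ = 1.4562; Σzᵢ/Kᵢ = 0.9173.
Since Σzᵢ/Kᵢ < 1 the mixture is above its dew point — single vapor phase.

vapor only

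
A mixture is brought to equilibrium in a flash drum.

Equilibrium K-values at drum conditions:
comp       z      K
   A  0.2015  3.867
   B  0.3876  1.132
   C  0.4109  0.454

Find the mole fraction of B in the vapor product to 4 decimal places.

y_B = 0.4139

Let ψ = V/F and solve Σ zᵢ(Kᵢ−1)/(1+ψ(Kᵢ−1)) = 0.
Feasibility: ΣzᵢKᵢ = 1.4045, Σzᵢ/Kᵢ = 1.2996 — both > 1, two phases present.
Newton iteration, ψ⁰ = 0.5:
  ψ = 0.5000: g = -0.02321, g' = -0.5174 → ψ = 0.4551
  ψ = 0.4551: g = 0.00036, g' = -0.5347 → ψ = 0.4558
Converged at ψ = 0.4558.
Compositions from xᵢ = zᵢ/(1+ψ(Kᵢ−1)), yᵢ = Kᵢxᵢ:
  A: x = 0.0873, y = 0.3378
  B: x = 0.3656, y = 0.4139
  C: x = 0.5470, y = 0.2484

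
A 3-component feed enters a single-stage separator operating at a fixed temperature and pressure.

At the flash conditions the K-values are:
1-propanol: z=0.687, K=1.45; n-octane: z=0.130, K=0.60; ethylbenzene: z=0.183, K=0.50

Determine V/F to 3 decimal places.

Material balance + equilibrium reduce to Σ zᵢ(Kᵢ−1)/(1+V/F(Kᵢ−1)) = 0.
Check two-phase: ΣzᵢKᵢ = 1.166 > 1 and Σzᵢ/Kᵢ = 1.056 > 1, so g(0) = 0.166 > 0 and g(1) = -0.056 < 0.
Newton–Raphson from V/F = 0.33:
  V/F = 0.330: g = 0.0997, g' = -0.199 → V/F = 0.832
  V/F = 0.832: g = -0.0096, g' = -0.254 → V/F = 0.794
  V/F = 0.794: g = -0.0002, g' = -0.246 → V/F = 0.793
Converged at V/F = 0.793.

V/F = 0.793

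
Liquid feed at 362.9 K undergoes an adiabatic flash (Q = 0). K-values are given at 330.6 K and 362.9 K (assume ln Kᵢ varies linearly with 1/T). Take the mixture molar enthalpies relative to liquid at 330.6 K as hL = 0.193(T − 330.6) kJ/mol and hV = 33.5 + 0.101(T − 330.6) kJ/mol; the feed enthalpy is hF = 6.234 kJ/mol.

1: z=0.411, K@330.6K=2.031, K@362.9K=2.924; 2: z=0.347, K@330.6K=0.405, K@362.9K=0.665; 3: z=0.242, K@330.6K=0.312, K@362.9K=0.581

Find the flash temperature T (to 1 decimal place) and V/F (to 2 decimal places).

Adiabatic flash: solve Rachford–Rice at each trial T, then check hF = ψ·hV(T) + (1−ψ)·hL(T).
  T = 330.6 K: K = (2.031, 0.405, 0.312), RR gives ψ = 0.078, H_out = 2.600 kJ/mol
  T = 362.9 K: K = (2.924, 0.665, 0.581), RR gives ψ = 0.800, H_out = 30.664 kJ/mol
  T = 346.8 K: K = (2.459, 0.525, 0.432), RR gives ψ = 0.396, H_out = 15.807 kJ/mol
  T = 338.7 K: K = (2.240, 0.463, 0.369), RR gives ψ = 0.238, H_out = 9.356 kJ/mol
  T = 334.6 K: K = (2.133, 0.433, 0.339), RR gives ψ = 0.158, H_out = 6.018 kJ/mol
  T = 336.6 K: K = (2.185, 0.447, 0.353), RR gives ψ = 0.197, H_out = 7.661 kJ/mol
Linear interpolation between T = 334.6 (H_out = 6.018) and T = 336.6 (H_out = 7.661) on hF = 6.234 gives T ≈ 334.9 K, at which ψ = 0.16.

T = 334.9 K, V/F = 0.16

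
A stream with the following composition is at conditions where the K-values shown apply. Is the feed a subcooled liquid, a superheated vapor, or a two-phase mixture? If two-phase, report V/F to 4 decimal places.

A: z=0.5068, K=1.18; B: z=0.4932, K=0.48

ΣzᵢKᵢ = 0.8348; Σzᵢ/Kᵢ = 1.4570.
Since ΣzᵢKᵢ < 1 the mixture is below its bubble point — single liquid phase.

subcooled liquid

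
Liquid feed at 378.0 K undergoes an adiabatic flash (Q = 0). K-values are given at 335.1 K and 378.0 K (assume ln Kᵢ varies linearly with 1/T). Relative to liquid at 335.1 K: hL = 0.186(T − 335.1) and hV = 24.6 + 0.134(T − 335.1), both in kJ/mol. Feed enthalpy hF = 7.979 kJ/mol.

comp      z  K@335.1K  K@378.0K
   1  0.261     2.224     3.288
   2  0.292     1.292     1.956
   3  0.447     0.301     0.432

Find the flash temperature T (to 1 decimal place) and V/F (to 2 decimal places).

Adiabatic flash: solve Rachford–Rice at each trial T, then check hF = ψ·hV(T) + (1−ψ)·hL(T).
  T = 335.1 K: K = (2.224, 1.292, 0.301), RR gives ψ = 0.154, H_out = 3.799 kJ/mol
  T = 378.0 K: K = (3.288, 1.956, 0.432), RR gives ψ = 0.664, H_out = 22.838 kJ/mol
  T = 356.6 K: K = (2.737, 1.610, 0.365), RR gives ψ = 0.445, H_out = 14.448 kJ/mol
  T = 345.9 K: K = (2.477, 1.448, 0.332), RR gives ψ = 0.315, H_out = 9.576 kJ/mol
  T = 340.5 K: K = (2.349, 1.369, 0.317), RR gives ψ = 0.239, H_out = 6.822 kJ/mol
  T = 343.2 K: K = (2.412, 1.408, 0.324), RR gives ψ = 0.278, H_out = 8.229 kJ/mol
  T = 341.9 K: K = (2.382, 1.389, 0.321), RR gives ψ = 0.260, H_out = 7.560 kJ/mol
Linear interpolation between T = 341.9 (H_out = 7.560) and T = 343.2 (H_out = 8.229) on hF = 7.979 gives T ≈ 342.7 K, at which ψ = 0.27.

T = 342.7 K, V/F = 0.27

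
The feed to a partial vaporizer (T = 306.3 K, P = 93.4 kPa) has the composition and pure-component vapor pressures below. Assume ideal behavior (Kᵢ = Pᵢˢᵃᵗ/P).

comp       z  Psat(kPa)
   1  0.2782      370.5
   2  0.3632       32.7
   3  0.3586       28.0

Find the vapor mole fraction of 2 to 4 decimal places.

y_2 = 0.1428

Raoult's law: Kᵢ = Pᵢˢᵃᵗ/P = Pᵢˢᵃᵗ/93.4.
  K_1 = 370.5/93.4 = 3.966809, K_2 = 32.7/93.4 = 0.350107, K_3 = 28.0/93.4 = 0.299786
Let ψ = V/F and solve Σ zᵢ(Kᵢ−1)/(1+ψ(Kᵢ−1)) = 0.
g(0) = ΣzᵢKᵢ − 1 = 0.3382 and g(1) = 1 − Σzᵢ/Kᵢ = -1.3037, so a root lies in (0, 1).
Newton–Raphson from ψ = 0.5:
  ψ = 0.5000: g = -0.40368, g' = -1.1500 → ψ = 0.1490
  ψ = 0.1490: g = 0.03072, g' = -1.5849 → ψ = 0.1683
  ψ = 0.1683: g = 0.00076, g' = -1.5085 → ψ = 0.1688
Converged at ψ = 0.1688.
Compositions from xᵢ = zᵢ/(1+ψ(Kᵢ−1)), yᵢ = Kᵢxᵢ:
  1: x = 0.1854, y = 0.7353
  2: x = 0.4080, y = 0.1428
  3: x = 0.4067, y = 0.1219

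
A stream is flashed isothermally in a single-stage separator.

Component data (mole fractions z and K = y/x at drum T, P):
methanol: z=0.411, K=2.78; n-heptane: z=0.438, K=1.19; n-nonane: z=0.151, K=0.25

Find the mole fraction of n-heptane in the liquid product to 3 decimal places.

x_n-heptane = 0.374

Rachford–Rice: g(ψ) = Σ zᵢ(Kᵢ−1)/(1+ψ(Kᵢ−1)) = 0.
Feasibility: ΣzᵢKᵢ = 1.702, Σzᵢ/Kᵢ = 1.120 — both > 1, two phases present.
Iterate (Newton) starting at ψ = 0.65:
  ψ = 0.650: g = 0.1923, g' = -0.616 → ψ = 0.962
  ψ = 0.962: g = -0.0668, g' = -1.285 → ψ = 0.910
  ψ = 0.910: g = -0.0067, g' = -1.045 → ψ = 0.904
Converged at ψ = 0.904.
Compositions from xᵢ = zᵢ/(1+ψ(Kᵢ−1)), yᵢ = Kᵢxᵢ:
  methanol: x = 0.158, y = 0.438
  n-heptane: x = 0.374, y = 0.445
  n-nonane: x = 0.469, y = 0.117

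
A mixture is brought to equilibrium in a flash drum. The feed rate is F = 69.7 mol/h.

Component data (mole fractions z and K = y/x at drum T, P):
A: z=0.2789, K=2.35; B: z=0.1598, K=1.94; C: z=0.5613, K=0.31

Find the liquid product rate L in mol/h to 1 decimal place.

L = 58.1 mol/h

Rachford–Rice: g(β) = Σ zᵢ(Kᵢ−1)/(1+β(Kᵢ−1)) = 0.
Feasibility: ΣzᵢKᵢ = 1.1394, Σzᵢ/Kᵢ = 2.0117 — both > 1, two phases present.
Newton–Raphson from β = 0.52:
  β = 0.5200: g = -0.28191, g' = -0.8892 → β = 0.2030
  β = 0.2030: g = -0.02868, g' = -0.7741 → β = 0.1659
  β = 0.1659: g = 0.00020, g' = -0.7858 → β = 0.1662
Converged at β = 0.1662.
Then V = β·F = 0.1662·69.7 = 11.6 mol/h and L = F − V = 58.1 mol/h.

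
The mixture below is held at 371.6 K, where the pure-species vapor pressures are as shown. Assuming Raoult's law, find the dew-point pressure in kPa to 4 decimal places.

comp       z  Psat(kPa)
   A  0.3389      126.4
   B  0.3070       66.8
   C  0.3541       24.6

At the dew point ψ → 1, so Σzᵢ/Kᵢ = 1 with Kᵢ = Pᵢˢᵃᵗ/P ⇒ 1/P = Σzᵢ/Pᵢˢᵃᵗ.
1/P = 0.3389/126.4 + 0.3070/66.8 + 0.3541/24.6 = 0.0216713 ⇒ P = 46.1440 kPa

Pdew = 46.1440 kPa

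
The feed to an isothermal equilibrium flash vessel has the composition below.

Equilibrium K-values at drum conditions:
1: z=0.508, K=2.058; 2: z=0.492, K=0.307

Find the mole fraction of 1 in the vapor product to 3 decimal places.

y_1 = 0.815

Newton iteration, ψ⁰ = 0.5:
  ψ = 0.500: g = -0.1702, g' = -0.797 → ψ = 0.286
  ψ = 0.286: g = -0.0128, g' = -0.703 → ψ = 0.268
Converged at ψ = 0.268.
Compositions from xᵢ = zᵢ/(1+ψ(Kᵢ−1)), yᵢ = Kᵢxᵢ:
  1: x = 0.396, y = 0.815
  2: x = 0.604, y = 0.185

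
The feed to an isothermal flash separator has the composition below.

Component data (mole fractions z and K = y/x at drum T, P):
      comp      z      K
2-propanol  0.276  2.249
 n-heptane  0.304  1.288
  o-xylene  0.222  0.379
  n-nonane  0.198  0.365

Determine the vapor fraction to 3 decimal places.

Material balance + equilibrium reduce to Σ zᵢ(Kᵢ−1)/(1+ψ(Kᵢ−1)) = 0.
Feasibility: ΣzᵢKᵢ = 1.169, Σzᵢ/Kᵢ = 1.487 — both > 1, two phases present.
Newton iteration, ψ⁰ = 0.5:
  ψ = 0.500: g = -0.0954, g' = -0.534 → ψ = 0.321
  ψ = 0.321: g = -0.0040, g' = -0.500 → ψ = 0.313
Converged at ψ = 0.313.

ψ = 0.313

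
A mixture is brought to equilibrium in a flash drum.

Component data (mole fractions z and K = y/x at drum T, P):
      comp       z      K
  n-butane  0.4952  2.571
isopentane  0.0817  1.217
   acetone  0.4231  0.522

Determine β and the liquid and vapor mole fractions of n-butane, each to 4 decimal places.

β = 0.8648, x_n-butane = 0.2100, y_n-butane = 0.5398

Iterate (Newton) starting at β = 0.5:
  β = 0.5000: g = 0.18595, g' = -0.5534 → β = 0.8360
  β = 0.8360: g = 0.01445, g' = -0.4993 → β = 0.8649
  β = 0.8649: g = -0.00006, g' = -0.5034 → β = 0.8648
Converged at β = 0.8648.
Compositions from xᵢ = zᵢ/(1+β(Kᵢ−1)), yᵢ = Kᵢxᵢ:
  n-butane: x = 0.2100, y = 0.5398
  isopentane: x = 0.0688, y = 0.0837
  acetone: x = 0.7213, y = 0.3765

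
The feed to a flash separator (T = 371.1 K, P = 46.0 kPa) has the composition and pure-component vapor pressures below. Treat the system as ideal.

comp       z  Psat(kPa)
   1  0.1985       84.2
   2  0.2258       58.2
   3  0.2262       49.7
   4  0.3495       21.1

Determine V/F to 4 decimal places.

V/F = 0.2162

Raoult's law: Kᵢ = Pᵢˢᵃᵗ/P = Pᵢˢᵃᵗ/46.0.
  K_1 = 84.2/46.0 = 1.830435, K_2 = 58.2/46.0 = 1.265217, K_3 = 49.7/46.0 = 1.080435, K_4 = 21.1/46.0 = 0.458696
Rachford–Rice: g(V/F) = Σ zᵢ(Kᵢ−1)/(1+V/F(Kᵢ−1)) = 0.
g(0) = ΣzᵢKᵢ − 1 = 0.0537 and g(1) = 1 − Σzᵢ/Kᵢ = -0.2582, so a root lies in (0, 1).
Iterate (Newton) starting at V/F = 0.64:
  V/F = 0.6400: g = -0.11333, g' = -0.3110 → V/F = 0.2756
  V/F = 0.2756: g = -0.01462, g' = -0.2473 → V/F = 0.2165
  V/F = 0.2165: g = -0.00007, g' = -0.2454 → V/F = 0.2162
Converged at V/F = 0.2162.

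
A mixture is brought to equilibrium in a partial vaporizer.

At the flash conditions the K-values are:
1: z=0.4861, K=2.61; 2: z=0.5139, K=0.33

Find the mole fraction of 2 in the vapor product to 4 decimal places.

y_2 = 0.2330

Rachford–Rice: g(ψ) = Σ zᵢ(Kᵢ−1)/(1+ψ(Kᵢ−1)) = 0.
Check two-phase: ΣzᵢKᵢ = 1.4383 > 1 and Σzᵢ/Kᵢ = 1.7435 > 1, so g(0) = 0.4383 > 0 and g(1) = -0.7435 < 0.
Binary case is linear: z₁(K₁−1)(1+ψ(K₂−1)) + z₂(K₂−1)(1+ψ(K₁−1)) = 0
⇒ ψ = [z₁(K₁−1)+z₂(K₂−1)] / [−(K₁−1)(K₂−1)] = 0.43831/1.07870 = 0.4063
Compositions from xᵢ = zᵢ/(1+ψ(Kᵢ−1)), yᵢ = Kᵢxᵢ:
  1: x = 0.2939, y = 0.7670
  2: x = 0.7061, y = 0.2330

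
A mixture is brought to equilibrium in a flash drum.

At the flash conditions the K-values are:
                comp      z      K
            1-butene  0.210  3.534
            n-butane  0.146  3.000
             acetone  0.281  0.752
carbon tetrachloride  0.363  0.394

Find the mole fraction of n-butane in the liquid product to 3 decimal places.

x_n-butane = 0.075

Material balance + equilibrium reduce to Σ zᵢ(Kᵢ−1)/(1+V/F(Kᵢ−1)) = 0.
Check two-phase: ΣzᵢKᵢ = 1.534 > 1 and Σzᵢ/Kᵢ = 1.403 > 1, so g(0) = 0.534 > 0 and g(1) = -0.403 < 0.
Newton iteration, V/F⁰ = 0.59:
  V/F = 0.590: g = -0.0768, g' = -0.686 → V/F = 0.478
  V/F = 0.478: g = 0.0011, g' = -0.715 → V/F = 0.480
Converged at V/F = 0.480.
Compositions from xᵢ = zᵢ/(1+V/F(Kᵢ−1)), yᵢ = Kᵢxᵢ:
  1-butene: x = 0.095, y = 0.335
  n-butane: x = 0.075, y = 0.224
  acetone: x = 0.319, y = 0.240
  carbon tetrachloride: x = 0.512, y = 0.202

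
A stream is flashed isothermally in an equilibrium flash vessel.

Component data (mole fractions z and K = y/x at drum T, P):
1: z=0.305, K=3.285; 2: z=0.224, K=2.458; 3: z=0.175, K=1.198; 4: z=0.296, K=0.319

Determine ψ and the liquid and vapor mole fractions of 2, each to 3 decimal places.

ψ = 0.784, x_2 = 0.105, y_2 = 0.257

Let ψ = V/F and solve Σ zᵢ(Kᵢ−1)/(1+ψ(Kᵢ−1)) = 0.
Feasibility: ΣzᵢKᵢ = 1.857, Σzᵢ/Kᵢ = 1.258 — both > 1, two phases present.
Iterate (Newton) starting at ψ = 0.51:
  ψ = 0.510: g = 0.2318, g' = -0.824 → ψ = 0.791
  ψ = 0.791: g = -0.0073, g' = -0.955 → ψ = 0.784
Converged at ψ = 0.784.
Compositions from xᵢ = zᵢ/(1+ψ(Kᵢ−1)), yᵢ = Kᵢxᵢ:
  1: x = 0.109, y = 0.359
  2: x = 0.105, y = 0.257
  3: x = 0.151, y = 0.181
  4: x = 0.635, y = 0.202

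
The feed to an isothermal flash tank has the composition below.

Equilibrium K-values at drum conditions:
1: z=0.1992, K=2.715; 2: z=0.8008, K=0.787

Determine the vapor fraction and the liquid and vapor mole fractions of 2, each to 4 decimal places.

ψ = 0.4683, x_2 = 0.8895, y_2 = 0.7001

Rachford–Rice: g(ψ) = Σ zᵢ(Kᵢ−1)/(1+ψ(Kᵢ−1)) = 0.
Check two-phase: ΣzᵢKᵢ = 1.1711 > 1 and Σzᵢ/Kᵢ = 1.0909 > 1, so g(0) = 0.1711 > 0 and g(1) = -0.0909 < 0.
Iterate (Newton) starting at ψ = 0.54:
  ψ = 0.5400: g = -0.01537, g' = -0.2043 → ψ = 0.4648
  ψ = 0.4648: g = 0.00079, g' = -0.2262 → ψ = 0.4683
Converged at ψ = 0.4683.
Compositions from xᵢ = zᵢ/(1+ψ(Kᵢ−1)), yᵢ = Kᵢxᵢ:
  1: x = 0.1105, y = 0.2999
  2: x = 0.8895, y = 0.7001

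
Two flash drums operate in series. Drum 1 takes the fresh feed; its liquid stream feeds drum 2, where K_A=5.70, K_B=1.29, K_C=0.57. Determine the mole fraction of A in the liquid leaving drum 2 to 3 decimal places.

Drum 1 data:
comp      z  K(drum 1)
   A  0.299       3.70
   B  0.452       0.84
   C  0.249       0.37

x_A (drum 2) = 0.027

Drum 1:
Newton iteration, ψ₁⁰ = 0.5:
  ψ₁ = 0.500: g = 0.0359, g' = -0.619 → ψ₁ = 0.558
  ψ₁ = 0.558: g = 0.0007, g' = -0.596 → ψ₁ = 0.559
Converged at ψ₁ = 0.559.
Drum-1 compositions:
  A: x = 0.119, y = 0.441
  B: x = 0.496, y = 0.417
  C: x = 0.384, y = 0.142
Drum-2 feed = drum-1 liquid: z₂ = (0.1191, 0.4964, 0.3845).
Drum 2:
Rachford–Rice: g(ψ₂) = Σ zᵢ(Kᵢ−1)/(1+ψ₂(Kᵢ−1)) = 0.
Feasibility: ΣzᵢKᵢ = 1.539, Σzᵢ/Kᵢ = 1.080 — both > 1, two phases present.
Newton iteration, ψ₂⁰ = 0.5:
  ψ₂ = 0.500: g = 0.0823, g' = -0.382 → ψ₂ = 0.716
  ψ₂ = 0.716: g = 0.0088, g' = -0.315 → ψ₂ = 0.743
Converged at ψ₂ = 0.743.
  A: x = 0.027, y = 0.151
  B: x = 0.408, y = 0.527
  C: x = 0.565, y = 0.322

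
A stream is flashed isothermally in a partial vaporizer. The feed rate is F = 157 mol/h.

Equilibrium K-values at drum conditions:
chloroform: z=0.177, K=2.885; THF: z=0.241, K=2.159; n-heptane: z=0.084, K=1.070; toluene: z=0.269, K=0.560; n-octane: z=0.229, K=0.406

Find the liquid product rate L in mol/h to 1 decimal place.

L = 75.9 mol/h

Material balance + equilibrium reduce to Σ zᵢ(Kᵢ−1)/(1+V/F(Kᵢ−1)) = 0.
Check two-phase: ΣzᵢKᵢ = 1.364 > 1 and Σzᵢ/Kᵢ = 1.296 > 1, so g(0) = 0.364 > 0 and g(1) = -0.296 < 0.
Iterate (Newton) starting at V/F = 0.45:
  V/F = 0.450: g = 0.0366, g' = -0.556 → V/F = 0.516
  V/F = 0.516: g = 0.0004, g' = -0.544 → V/F = 0.517
Converged at V/F = 0.517.
Then V = V/F·F = 0.5166·157 = 81.1 mol/h and L = F − V = 75.9 mol/h.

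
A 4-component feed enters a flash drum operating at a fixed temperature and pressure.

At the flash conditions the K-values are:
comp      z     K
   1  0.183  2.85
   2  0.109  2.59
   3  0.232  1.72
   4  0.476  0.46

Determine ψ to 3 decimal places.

Iterate (Newton) starting at ψ = 0.58:
  ψ = 0.580: g = -0.0029, g' = -0.574 → ψ = 0.575
Converged at ψ = 0.575.

ψ = 0.575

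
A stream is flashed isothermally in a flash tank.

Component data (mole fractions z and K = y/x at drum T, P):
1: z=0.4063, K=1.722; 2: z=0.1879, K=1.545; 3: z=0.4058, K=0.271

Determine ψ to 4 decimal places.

ψ = 0.2047

Let ψ = V/F and solve Σ zᵢ(Kᵢ−1)/(1+ψ(Kᵢ−1)) = 0.
Feasibility: ΣzᵢKᵢ = 1.0999, Σzᵢ/Kᵢ = 1.8550 — both > 1, two phases present.
Newton–Raphson from ψ = 0.5:
  ψ = 0.5000: g = -0.16949, g' = -0.6828 → ψ = 0.2518
  ψ = 0.2518: g = -0.02406, g' = -0.5183 → ψ = 0.2054
  ψ = 0.2054: g = -0.00035, g' = -0.5041 → ψ = 0.2047
Converged at ψ = 0.2047.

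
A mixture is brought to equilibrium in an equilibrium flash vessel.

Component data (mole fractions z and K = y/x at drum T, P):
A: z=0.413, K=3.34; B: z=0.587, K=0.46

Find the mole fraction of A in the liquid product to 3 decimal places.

Rachford–Rice: g(ψ) = Σ zᵢ(Kᵢ−1)/(1+ψ(Kᵢ−1)) = 0.
Check two-phase: ΣzᵢKᵢ = 1.649 > 1 and Σzᵢ/Kᵢ = 1.400 > 1, so g(0) = 0.649 > 0 and g(1) = -0.400 < 0.
Binary case is linear: z₁(K₁−1)(1+ψ(K₂−1)) + z₂(K₂−1)(1+ψ(K₁−1)) = 0
⇒ ψ = [z₁(K₁−1)+z₂(K₂−1)] / [−(K₁−1)(K₂−1)] = 0.6494/1.2636 = 0.514
Compositions from xᵢ = zᵢ/(1+ψ(Kᵢ−1)), yᵢ = Kᵢxᵢ:
  A: x = 0.188, y = 0.626
  B: x = 0.812, y = 0.374

x_A = 0.188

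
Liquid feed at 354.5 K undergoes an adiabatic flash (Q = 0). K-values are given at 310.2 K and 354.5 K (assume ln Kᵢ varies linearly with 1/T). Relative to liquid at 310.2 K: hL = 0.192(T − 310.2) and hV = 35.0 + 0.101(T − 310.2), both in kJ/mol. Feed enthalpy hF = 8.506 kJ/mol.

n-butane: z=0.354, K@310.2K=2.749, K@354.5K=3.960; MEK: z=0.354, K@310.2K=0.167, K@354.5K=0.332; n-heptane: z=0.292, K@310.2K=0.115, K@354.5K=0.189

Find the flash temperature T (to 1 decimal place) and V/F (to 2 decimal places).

T = 328.7 K, V/F = 0.15

Adiabatic flash: solve Rachford–Rice at each trial T, then check hF = ψ·hV(T) + (1−ψ)·hL(T).
  T = 310.2 K: K = (2.749, 0.167, 0.115), RR gives ψ = 0.044, H_out = 1.538 kJ/mol
  T = 354.5 K: K = (3.960, 0.332, 0.189), RR gives ψ = 0.264, H_out = 16.677 kJ/mol
  T = 332.4 K: K = (3.341, 0.241, 0.150), RR gives ψ = 0.166, H_out = 9.747 kJ/mol
  T = 321.3 K: K = (3.041, 0.202, 0.132), RR gives ψ = 0.110, H_out = 5.872 kJ/mol
  T = 326.9 K: K = (3.191, 0.221, 0.141), RR gives ψ = 0.139, H_out = 7.872 kJ/mol
  T = 329.6 K: K = (3.265, 0.231, 0.145), RR gives ψ = 0.153, H_out = 8.803 kJ/mol
  T = 328.2 K: K = (3.227, 0.226, 0.143), RR gives ψ = 0.146, H_out = 8.323 kJ/mol
Linear interpolation between T = 328.2 (H_out = 8.323) and T = 329.6 (H_out = 8.803) on hF = 8.506 gives T ≈ 328.7 K, at which ψ = 0.15.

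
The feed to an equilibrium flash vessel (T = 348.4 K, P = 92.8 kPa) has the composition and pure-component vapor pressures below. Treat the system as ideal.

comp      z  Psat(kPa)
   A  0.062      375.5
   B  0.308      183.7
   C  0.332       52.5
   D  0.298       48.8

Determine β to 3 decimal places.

β = 0.303

Raoult's law: Kᵢ = Pᵢˢᵃᵗ/P = Pᵢˢᵃᵗ/92.8.
  K_A = 375.5/92.8 = 4.04634, K_B = 183.7/92.8 = 1.97953, K_C = 52.5/92.8 = 0.56573, K_D = 48.8/92.8 = 0.52586
Let β = V/F and solve Σ zᵢ(Kᵢ−1)/(1+β(Kᵢ−1)) = 0.
g(0) = ΣzᵢKᵢ − 1 = 0.205 and g(1) = 1 − Σzᵢ/Kᵢ = -0.324, so a root lies in (0, 1).
Newton–Raphson from β = 0.5:
  β = 0.500: g = -0.0920, g' = -0.441 → β = 0.291
  β = 0.291: g = 0.0058, g' = -0.513 → β = 0.303
Converged at β = 0.303.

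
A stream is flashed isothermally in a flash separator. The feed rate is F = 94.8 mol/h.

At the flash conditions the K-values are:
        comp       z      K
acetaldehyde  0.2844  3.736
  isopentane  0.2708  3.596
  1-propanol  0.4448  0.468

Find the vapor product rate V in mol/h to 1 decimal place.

V = 83.1 mol/h

Material balance + equilibrium reduce to Σ zᵢ(Kᵢ−1)/(1+β(Kᵢ−1)) = 0.
Feasibility: ΣzᵢKᵢ = 2.2445, Σzᵢ/Kᵢ = 1.1019 — both > 1, two phases present.
Iterate (Newton) starting at β = 0.47:
  β = 0.4700: g = 0.34152, g' = -1.0015 → β = 0.8110
  β = 0.8110: g = 0.05191, g' = -0.7842 → β = 0.8772
  β = 0.8772: g = -0.00032, g' = -0.7967 → β = 0.8768
Converged at β = 0.8768.
Then V = β·F = 0.8768·94.8 = 83.1 mol/h and L = F − V = 11.7 mol/h.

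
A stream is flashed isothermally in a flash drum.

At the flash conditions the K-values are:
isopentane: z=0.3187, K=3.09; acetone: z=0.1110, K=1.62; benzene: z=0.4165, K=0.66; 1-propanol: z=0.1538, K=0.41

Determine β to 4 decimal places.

Material balance + equilibrium reduce to Σ zᵢ(Kᵢ−1)/(1+β(Kᵢ−1)) = 0.
g(0) = ΣzᵢKᵢ − 1 = 0.5026 and g(1) = 1 − Σzᵢ/Kᵢ = -0.1778, so a root lies in (0, 1).
Iterate (Newton) starting at β = 0.5:
  β = 0.5000: g = 0.07892, g' = -0.5354 → β = 0.6474
  β = 0.6474: g = 0.00377, g' = -0.4925 → β = 0.6551
Converged at β = 0.6551.

β = 0.6551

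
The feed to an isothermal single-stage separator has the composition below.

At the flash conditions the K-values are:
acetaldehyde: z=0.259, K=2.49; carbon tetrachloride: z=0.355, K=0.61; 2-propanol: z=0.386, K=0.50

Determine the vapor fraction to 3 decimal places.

ψ = 0.081

Newton iteration, ψ⁰ = 0.5:
  ψ = 0.500: g = -0.2082, g' = -0.444 → ψ = 0.031
  ψ = 0.031: g = 0.0328, g' = -0.680 → ψ = 0.079
  ψ = 0.079: g = 0.0015, g' = -0.622 → ψ = 0.081
Converged at ψ = 0.081.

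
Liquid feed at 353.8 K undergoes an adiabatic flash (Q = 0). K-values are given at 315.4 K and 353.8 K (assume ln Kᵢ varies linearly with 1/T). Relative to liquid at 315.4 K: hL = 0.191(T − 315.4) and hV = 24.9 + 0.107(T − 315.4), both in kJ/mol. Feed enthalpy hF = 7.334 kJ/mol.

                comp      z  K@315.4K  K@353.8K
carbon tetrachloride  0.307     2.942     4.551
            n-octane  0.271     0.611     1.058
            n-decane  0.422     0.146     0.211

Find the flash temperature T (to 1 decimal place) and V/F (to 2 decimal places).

T = 328.1 K, V/F = 0.21

Adiabatic flash: solve Rachford–Rice at each trial T, then check hF = ψ·hV(T) + (1−ψ)·hL(T).
  T = 315.4 K: K = (2.942, 0.611, 0.146), RR gives ψ = 0.096, H_out = 2.399 kJ/mol
  T = 353.8 K: K = (4.551, 1.058, 0.211), RR gives ψ = 0.383, H_out = 15.638 kJ/mol
  T = 334.6 K: K = (3.705, 0.817, 0.177), RR gives ψ = 0.255, H_out = 9.607 kJ/mol
  T = 325.0 K: K = (3.313, 0.709, 0.161), RR gives ψ = 0.181, H_out = 6.198 kJ/mol
  T = 329.8 K: K = (3.506, 0.762, 0.169), RR gives ψ = 0.219, H_out = 7.943 kJ/mol
  T = 327.4 K: K = (3.409, 0.735, 0.165), RR gives ψ = 0.200, H_out = 7.082 kJ/mol
Linear interpolation between T = 327.4 (H_out = 7.082) and T = 329.8 (H_out = 7.943) on hF = 7.334 gives T ≈ 328.1 K, at which ψ = 0.21.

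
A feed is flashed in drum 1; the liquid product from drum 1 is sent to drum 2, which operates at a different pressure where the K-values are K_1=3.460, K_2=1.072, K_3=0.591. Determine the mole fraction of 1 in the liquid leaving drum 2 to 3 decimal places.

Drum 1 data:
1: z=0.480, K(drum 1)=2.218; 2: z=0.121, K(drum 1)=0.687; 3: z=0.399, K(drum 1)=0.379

Drum 1:
Material balance + equilibrium reduce to Σ zᵢ(Kᵢ−1)/(1+ψ₁(Kᵢ−1)) = 0.
Check two-phase: ΣzᵢKᵢ = 1.299 > 1 and Σzᵢ/Kᵢ = 1.445 > 1, so g(0) = 0.299 > 0 and g(1) = -0.445 < 0.
Newton–Raphson from ψ₁ = 0.5:
  ψ₁ = 0.500: g = -0.0409, g' = -0.615 → ψ₁ = 0.434
  ψ₁ = 0.434: g = -0.0003, g' = -0.609 → ψ₁ = 0.433
Converged at ψ₁ = 0.433.
Drum-1 compositions:
  1: x = 0.314, y = 0.697
  2: x = 0.140, y = 0.096
  3: x = 0.546, y = 0.207
Drum-2 feed = drum-1 liquid: z₂ = (0.3142, 0.1400, 0.5458).
Drum 2:
Iterate (Newton) starting at ψ₂ = 0.5:
  ψ₂ = 0.500: g = 0.0758, g' = -0.527 → ψ₂ = 0.644
  ψ₂ = 0.644: g = 0.0059, g' = -0.454 → ψ₂ = 0.657
Converged at ψ₂ = 0.657.
  1: x = 0.120, y = 0.416
  2: x = 0.134, y = 0.143
  3: x = 0.746, y = 0.441

x_1 (drum 2) = 0.120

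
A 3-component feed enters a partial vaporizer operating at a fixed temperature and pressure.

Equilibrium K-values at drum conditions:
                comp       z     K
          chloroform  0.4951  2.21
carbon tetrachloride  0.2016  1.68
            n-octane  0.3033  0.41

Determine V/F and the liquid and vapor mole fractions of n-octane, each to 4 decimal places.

Rachford–Rice: g(V/F) = Σ zᵢ(Kᵢ−1)/(1+V/F(Kᵢ−1)) = 0.
Feasibility: ΣzᵢKᵢ = 1.5572, Σzᵢ/Kᵢ = 1.0838 — both > 1, two phases present.
Newton–Raphson from V/F = 0.6:
  V/F = 0.6000: g = 0.16744, g' = -0.5433 → V/F = 0.9082
  V/F = 0.9082: g = -0.01534, g' = -0.6902 → V/F = 0.8859
  V/F = 0.8859: g = -0.00024, g' = -0.6686 → V/F = 0.8856
Converged at V/F = 0.8856.
Compositions from xᵢ = zᵢ/(1+V/F(Kᵢ−1)), yᵢ = Kᵢxᵢ:
  chloroform: x = 0.2390, y = 0.5282
  carbon tetrachloride: x = 0.1258, y = 0.2114
  n-octane: x = 0.6352, y = 0.2604

V/F = 0.8856, x_n-octane = 0.6352, y_n-octane = 0.2604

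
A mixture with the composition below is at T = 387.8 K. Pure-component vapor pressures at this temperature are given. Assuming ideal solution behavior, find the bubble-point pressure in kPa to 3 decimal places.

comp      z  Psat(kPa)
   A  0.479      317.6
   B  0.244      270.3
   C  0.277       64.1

Pbub = 235.839 kPa

At the bubble point ψ → 0, so ΣzᵢKᵢ = 1 with Kᵢ = Pᵢˢᵃᵗ/P ⇒ P = ΣzᵢPᵢˢᵃᵗ.
P = 0.479·317.6 + 0.244·270.3 + 0.277·64.1 = 235.839 kPa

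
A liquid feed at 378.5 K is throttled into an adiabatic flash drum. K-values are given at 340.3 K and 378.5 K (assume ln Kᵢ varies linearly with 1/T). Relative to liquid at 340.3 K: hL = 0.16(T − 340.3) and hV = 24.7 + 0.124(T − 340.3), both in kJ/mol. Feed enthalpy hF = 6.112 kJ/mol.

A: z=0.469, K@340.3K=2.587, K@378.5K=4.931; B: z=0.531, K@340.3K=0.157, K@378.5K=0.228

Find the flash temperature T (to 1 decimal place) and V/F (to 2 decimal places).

Adiabatic flash: solve Rachford–Rice at each trial T, then check hF = ψ·hV(T) + (1−ψ)·hL(T).
  T = 340.3 K: K = (2.587, 0.157), RR gives ψ = 0.222, H_out = 5.477 kJ/mol
  T = 378.5 K: K = (4.931, 0.228), RR gives ψ = 0.472, H_out = 17.131 kJ/mol
  T = 359.4 K: K = (3.633, 0.191), RR gives ψ = 0.378, H_out = 12.136 kJ/mol
  T = 349.9 K: K = (3.083, 0.174), RR gives ψ = 0.313, H_out = 9.151 kJ/mol
  T = 345.1 K: K = (2.828, 0.165), RR gives ψ = 0.271, H_out = 7.422 kJ/mol
  T = 342.7 K: K = (2.705, 0.161), RR gives ψ = 0.248, H_out = 6.481 kJ/mol
Linear interpolation between T = 340.3 (H_out = 5.477) and T = 342.7 (H_out = 6.481) on hF = 6.112 gives T ≈ 341.8 K, at which ψ = 0.24.

T = 341.8 K, V/F = 0.24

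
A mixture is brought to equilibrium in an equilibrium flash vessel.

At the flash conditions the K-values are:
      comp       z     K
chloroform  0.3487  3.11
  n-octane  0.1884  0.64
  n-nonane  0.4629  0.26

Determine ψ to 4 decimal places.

Iterate (Newton) starting at ψ = 0.45:
  ψ = 0.4500: g = -0.21709, g' = -1.0130 → ψ = 0.2357
  ψ = 0.2357: g = 0.00235, g' = -1.0935 → ψ = 0.2379
Converged at ψ = 0.2379.

ψ = 0.2379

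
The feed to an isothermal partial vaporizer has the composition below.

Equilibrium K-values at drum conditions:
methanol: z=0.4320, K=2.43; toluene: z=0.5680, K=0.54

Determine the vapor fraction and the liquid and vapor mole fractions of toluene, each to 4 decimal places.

ψ = 0.5419, x_toluene = 0.7566, y_toluene = 0.4086

Binary case is linear: z₁(K₁−1)(1+ψ(K₂−1)) + z₂(K₂−1)(1+ψ(K₁−1)) = 0
⇒ ψ = [z₁(K₁−1)+z₂(K₂−1)] / [−(K₁−1)(K₂−1)] = 0.35648/0.65780 = 0.5419
Compositions from xᵢ = zᵢ/(1+ψ(Kᵢ−1)), yᵢ = Kᵢxᵢ:
  methanol: x = 0.2434, y = 0.5914
  toluene: x = 0.7566, y = 0.4086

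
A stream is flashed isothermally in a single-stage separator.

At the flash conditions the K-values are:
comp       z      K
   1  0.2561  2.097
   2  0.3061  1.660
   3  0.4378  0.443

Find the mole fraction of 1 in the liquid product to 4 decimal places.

Let ψ = V/F and solve Σ zᵢ(Kᵢ−1)/(1+ψ(Kᵢ−1)) = 0.
g(0) = ΣzᵢKᵢ − 1 = 0.2391 and g(1) = 1 − Σzᵢ/Kᵢ = -0.2948, so a root lies in (0, 1).
Iterate (Newton) starting at ψ = 0.5:
  ψ = 0.5000: g = -0.00466, g' = -0.4648 → ψ = 0.4900
Converged at ψ = 0.4900.
Compositions from xᵢ = zᵢ/(1+ψ(Kᵢ−1)), yᵢ = Kᵢxᵢ:
  1: x = 0.1666, y = 0.3493
  2: x = 0.2313, y = 0.3840
  3: x = 0.6021, y = 0.2667

x_1 = 0.1666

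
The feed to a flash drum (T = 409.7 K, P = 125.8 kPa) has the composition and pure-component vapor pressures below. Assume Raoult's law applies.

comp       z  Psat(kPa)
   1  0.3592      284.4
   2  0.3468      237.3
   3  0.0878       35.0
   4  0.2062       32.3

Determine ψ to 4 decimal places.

Raoult's law: Kᵢ = Pᵢˢᵃᵗ/P = Pᵢˢᵃᵗ/125.8.
  K_1 = 284.4/125.8 = 2.260731, K_2 = 237.3/125.8 = 1.886328, K_3 = 35.0/125.8 = 0.278219, K_4 = 32.3/125.8 = 0.256757
Newton iteration, ψ⁰ = 0.5:
  ψ = 0.5000: g = 0.14770, g' = -0.7461 → ψ = 0.6980
  ψ = 0.6980: g = -0.01539, g' = -0.9432 → ψ = 0.6817
  ψ = 0.6817: g = -0.00022, g' = -0.9162 → ψ = 0.6814
Converged at ψ = 0.6814.

ψ = 0.6814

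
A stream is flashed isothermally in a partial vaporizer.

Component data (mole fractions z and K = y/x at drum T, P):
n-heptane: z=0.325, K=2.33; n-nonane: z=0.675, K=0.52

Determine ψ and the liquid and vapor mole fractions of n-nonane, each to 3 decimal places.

Material balance + equilibrium reduce to Σ zᵢ(Kᵢ−1)/(1+ψ(Kᵢ−1)) = 0.
Check two-phase: ΣzᵢKᵢ = 1.108 > 1 and Σzᵢ/Kᵢ = 1.438 > 1, so g(0) = 0.108 > 0 and g(1) = -0.438 < 0.
Newton iteration, ψ⁰ = 0.63:
  ψ = 0.630: g = -0.2293, g' = -0.490 → ψ = 0.162
  ψ = 0.162: g = 0.0044, g' = -0.572 → ψ = 0.170
Converged at ψ = 0.170.
Compositions from xᵢ = zᵢ/(1+ψ(Kᵢ−1)), yᵢ = Kᵢxᵢ:
  n-heptane: x = 0.265, y = 0.618
  n-nonane: x = 0.735, y = 0.382

ψ = 0.170, x_n-nonane = 0.735, y_n-nonane = 0.382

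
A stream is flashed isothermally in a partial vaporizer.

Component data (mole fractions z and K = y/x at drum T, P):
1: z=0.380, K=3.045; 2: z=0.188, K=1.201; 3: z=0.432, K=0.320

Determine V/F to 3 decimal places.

V/F = 0.469

Iterate (Newton) starting at V/F = 0.68:
  V/F = 0.680: g = -0.1881, g' = -0.975 → V/F = 0.487
  V/F = 0.487: g = -0.0155, g' = -0.852 → V/F = 0.469
Converged at V/F = 0.469.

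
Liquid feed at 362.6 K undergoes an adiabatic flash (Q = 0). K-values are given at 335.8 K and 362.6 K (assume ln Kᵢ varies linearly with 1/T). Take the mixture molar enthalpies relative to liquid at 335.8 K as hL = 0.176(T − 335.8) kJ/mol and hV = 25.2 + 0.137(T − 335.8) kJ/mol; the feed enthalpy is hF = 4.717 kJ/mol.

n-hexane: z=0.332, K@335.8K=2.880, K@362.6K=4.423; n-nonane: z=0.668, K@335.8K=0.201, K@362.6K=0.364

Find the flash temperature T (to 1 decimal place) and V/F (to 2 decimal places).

T = 343.0 K, V/F = 0.14

Adiabatic flash: solve Rachford–Rice at each trial T, then check hF = ψ·hV(T) + (1−ψ)·hL(T).
  T = 335.8 K: K = (2.880, 0.201), RR gives ψ = 0.060, H_out = 1.517 kJ/mol
  T = 362.6 K: K = (4.423, 0.364), RR gives ψ = 0.327, H_out = 12.612 kJ/mol
  T = 349.2 K: K = (3.599, 0.274), RR gives ψ = 0.200, H_out = 7.293 kJ/mol
  T = 342.5 K: K = (3.226, 0.235), RR gives ψ = 0.134, H_out = 4.522 kJ/mol
  T = 345.9 K: K = (3.412, 0.254), RR gives ψ = 0.168, H_out = 5.949 kJ/mol
  T = 344.2 K: K = (3.318, 0.245), RR gives ψ = 0.151, H_out = 5.242 kJ/mol
Linear interpolation between T = 342.5 (H_out = 4.522) and T = 344.2 (H_out = 5.242) on hF = 4.717 gives T ≈ 343.0 K, at which ψ = 0.14.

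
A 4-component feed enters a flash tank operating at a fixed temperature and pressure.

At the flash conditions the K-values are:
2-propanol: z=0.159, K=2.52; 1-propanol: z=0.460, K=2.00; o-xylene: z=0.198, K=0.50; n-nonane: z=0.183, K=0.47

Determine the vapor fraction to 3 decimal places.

Rachford–Rice: g(ψ) = Σ zᵢ(Kᵢ−1)/(1+ψ(Kᵢ−1)) = 0.
Feasibility: ΣzᵢKᵢ = 1.506, Σzᵢ/Kᵢ = 1.078 — both > 1, two phases present.
Iterate (Newton) starting at ψ = 0.5:
  ψ = 0.500: g = 0.1800, g' = -0.506 → ψ = 0.856
  ψ = 0.856: g = 0.0024, g' = -0.526 → ψ = 0.860
Converged at ψ = 0.860.

ψ = 0.860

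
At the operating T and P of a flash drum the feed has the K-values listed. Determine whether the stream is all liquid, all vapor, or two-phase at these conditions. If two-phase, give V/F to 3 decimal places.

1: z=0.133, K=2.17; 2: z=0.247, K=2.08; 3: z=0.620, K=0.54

two-phase, V/F = 0.268

ΣzᵢKᵢ = 1.137; Σzᵢ/Kᵢ = 1.328.
Both exceed 1, so a two-phase solution exists.
Rachford–Rice: g(ψ) = Σ zᵢ(Kᵢ−1)/(1+ψ(Kᵢ−1)) = 0.
Newton–Raphson from ψ = 0.67:
  ψ = 0.670: g = -0.1703, g' = -0.428 → ψ = 0.272
  ψ = 0.272: g = -0.0020, g' = -0.448 → ψ = 0.268
Converged at ψ = 0.268.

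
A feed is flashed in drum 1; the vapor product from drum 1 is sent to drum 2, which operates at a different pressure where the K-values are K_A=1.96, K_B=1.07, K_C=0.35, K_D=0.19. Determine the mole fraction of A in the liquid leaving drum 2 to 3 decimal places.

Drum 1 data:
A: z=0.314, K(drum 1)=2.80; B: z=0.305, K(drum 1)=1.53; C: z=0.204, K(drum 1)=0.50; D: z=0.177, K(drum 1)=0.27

Drum 1:
Rachford–Rice: g(ψ₁) = Σ zᵢ(Kᵢ−1)/(1+ψ₁(Kᵢ−1)) = 0.
g(0) = ΣzᵢKᵢ − 1 = 0.496 and g(1) = 1 − Σzᵢ/Kᵢ = -0.375, so a root lies in (0, 1).
Newton iteration, ψ₁⁰ = 0.5:
  ψ₁ = 0.500: g = 0.0858, g' = -0.660 → ψ₁ = 0.630
  ψ₁ = 0.630: g = -0.0021, g' = -0.704 → ψ₁ = 0.627
Converged at ψ₁ = 0.627.
Drum-1 compositions:
  A: x = 0.148, y = 0.413
  B: x = 0.229, y = 0.350
  C: x = 0.297, y = 0.149
  D: x = 0.326, y = 0.088
Drum-2 feed = drum-1 vapor: z₂ = (0.4130, 0.3503, 0.1486, 0.0881).
Drum 2:
Rachford–Rice: g(ψ₂) = Σ zᵢ(Kᵢ−1)/(1+ψ₂(Kᵢ−1)) = 0.
Feasibility: ΣzᵢKᵢ = 1.253, Σzᵢ/Kᵢ = 1.426 — both > 1, two phases present.
Newton–Raphson from ψ₂ = 0.31:
  ψ₂ = 0.310: g = 0.1133, g' = -0.429 → ψ₂ = 0.574
  ψ₂ = 0.574: g = -0.0082, g' = -0.521 → ψ₂ = 0.558
Converged at ψ₂ = 0.558.
  A: x = 0.269, y = 0.527
  B: x = 0.337, y = 0.361
  C: x = 0.233, y = 0.082
  D: x = 0.161, y = 0.031

x_A (drum 2) = 0.269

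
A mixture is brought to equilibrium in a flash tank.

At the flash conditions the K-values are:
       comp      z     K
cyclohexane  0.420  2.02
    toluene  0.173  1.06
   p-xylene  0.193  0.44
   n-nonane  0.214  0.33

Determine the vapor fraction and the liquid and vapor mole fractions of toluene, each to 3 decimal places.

Rachford–Rice: g(ψ) = Σ zᵢ(Kᵢ−1)/(1+ψ(Kᵢ−1)) = 0.
g(0) = ΣzᵢKᵢ − 1 = 0.187 and g(1) = 1 − Σzᵢ/Kᵢ = -0.458, so a root lies in (0, 1).
Newton iteration, ψ⁰ = 0.37:
  ψ = 0.370: g = -0.0058, g' = -0.497 → ψ = 0.358
Converged at ψ = 0.358.
Compositions from xᵢ = zᵢ/(1+ψ(Kᵢ−1)), yᵢ = Kᵢxᵢ:
  cyclohexane: x = 0.308, y = 0.621
  toluene: x = 0.169, y = 0.180
  p-xylene: x = 0.241, y = 0.106
  n-nonane: x = 0.282, y = 0.093

ψ = 0.358, x_toluene = 0.169, y_toluene = 0.180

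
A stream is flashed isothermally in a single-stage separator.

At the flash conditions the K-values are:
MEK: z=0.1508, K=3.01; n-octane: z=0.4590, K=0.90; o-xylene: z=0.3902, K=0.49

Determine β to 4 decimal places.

Let β = V/F and solve Σ zᵢ(Kᵢ−1)/(1+β(Kᵢ−1)) = 0.
Feasibility: ΣzᵢKᵢ = 1.0582, Σzᵢ/Kᵢ = 1.3564 — both > 1, two phases present.
Newton iteration, β⁰ = 0.5:
  β = 0.5000: g = -0.16426, g' = -0.3395 → β = 0.0162
  β = 0.0162: g = 0.04693, g' = -0.6793 → β = 0.0853
  β = 0.0853: g = 0.00442, g' = -0.5596 → β = 0.0932
Converged at β = 0.0932.

β = 0.0932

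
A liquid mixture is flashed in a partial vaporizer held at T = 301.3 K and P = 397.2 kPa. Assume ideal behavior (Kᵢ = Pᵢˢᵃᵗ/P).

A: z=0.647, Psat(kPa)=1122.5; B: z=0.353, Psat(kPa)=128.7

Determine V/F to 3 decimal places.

Raoult's law: Kᵢ = Pᵢˢᵃᵗ/P = Pᵢˢᵃᵗ/397.2.
  K_A = 1122.5/397.2 = 2.82603, K_B = 128.7/397.2 = 0.32402
Binary case is linear: z₁(K₁−1)(1+V/F(K₂−1)) + z₂(K₂−1)(1+V/F(K₁−1)) = 0
⇒ V/F = [z₁(K₁−1)+z₂(K₂−1)] / [−(K₁−1)(K₂−1)] = 0.9428/1.2344 = 0.764

V/F = 0.764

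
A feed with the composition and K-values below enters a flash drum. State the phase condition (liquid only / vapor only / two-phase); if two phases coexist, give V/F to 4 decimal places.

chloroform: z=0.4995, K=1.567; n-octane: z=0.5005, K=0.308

ΣzᵢKᵢ = 0.9369; Σzᵢ/Kᵢ = 1.9438.
Since ΣzᵢKᵢ < 1 the mixture is below its bubble point — single liquid phase.

liquid only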